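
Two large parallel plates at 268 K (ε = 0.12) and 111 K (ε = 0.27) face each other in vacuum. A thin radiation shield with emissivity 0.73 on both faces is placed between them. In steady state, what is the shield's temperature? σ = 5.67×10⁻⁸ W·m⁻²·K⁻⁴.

In steady state the net flux on the hot side equals that on the cold side.
σ(T₁⁴−T_s⁴)/D₁ = σ(T_s⁴−T₂⁴)/D₂, with D₁ = 1/ε₁+1/ε_s−1 = 8.703, D₂ = 1/ε_s+1/ε₂−1 = 4.074.
Solve for T_s⁴: T_s⁴ = (D₂·T₁⁴ + D₁·T₂⁴)/(D₁+D₂) = 1.748×10⁹ K⁴.

T_s ≈ 204 K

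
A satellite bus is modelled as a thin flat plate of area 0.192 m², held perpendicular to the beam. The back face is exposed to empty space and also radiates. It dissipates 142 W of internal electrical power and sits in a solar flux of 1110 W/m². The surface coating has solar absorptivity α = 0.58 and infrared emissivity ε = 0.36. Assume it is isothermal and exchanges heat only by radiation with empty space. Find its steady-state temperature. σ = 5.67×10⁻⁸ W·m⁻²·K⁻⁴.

At steady state, absorbed solar power + internal power = radiated power.
Absorbed: α·S·A_cross = 0.58·1110·0.1920 = 123.6 W (cross-section A).
Total input = 123.6 + 142 = 265.6 W.
Radiated: εσ·A_surf·T⁴ with A_surf = 2A = 0.3840 m².
T⁴ = 265.6/(0.36·5.67×10⁻⁸·0.3840) = 3.389×10¹⁰ K⁴.

T ≈ 429 K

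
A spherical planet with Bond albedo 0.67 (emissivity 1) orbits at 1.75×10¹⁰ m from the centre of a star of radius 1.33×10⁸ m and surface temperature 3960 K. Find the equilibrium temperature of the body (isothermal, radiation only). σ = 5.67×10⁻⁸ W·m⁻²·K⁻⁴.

T ≈ 185 K

The star's surface emits σT_*⁴; at distance d the flux is S = σT_*⁴(R_*/d)².
S = 5.67×10⁻⁸·(3960)⁴·(1.33×10⁸/1.75×10¹⁰)² = 805.4 W/m².
For an isothermal sphere T⁴ = (1−a)S/(4σ) = 1.172×10⁹ K⁴.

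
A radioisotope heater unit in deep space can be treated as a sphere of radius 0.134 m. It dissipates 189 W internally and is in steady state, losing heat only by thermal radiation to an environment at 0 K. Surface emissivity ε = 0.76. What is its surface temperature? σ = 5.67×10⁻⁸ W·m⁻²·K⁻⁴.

Steady state: internal power = radiated power, P = εσA T⁴.
Radiating area A = 4πr² = 0.2256 m².
T⁴ = P/(εσA) = 189/(0.76·5.67×10⁻⁸·0.2256) = 1.944×10¹⁰ K⁴.
T = (1.944×10¹⁰)^(1/4).

T ≈ 373 K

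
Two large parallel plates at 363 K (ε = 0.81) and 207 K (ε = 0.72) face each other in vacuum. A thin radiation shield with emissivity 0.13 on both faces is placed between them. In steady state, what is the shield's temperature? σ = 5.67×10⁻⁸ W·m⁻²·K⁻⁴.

T_s ≈ 314 K

In steady state the net flux on the hot side equals that on the cold side.
σ(T₁⁴−T_s⁴)/D₁ = σ(T_s⁴−T₂⁴)/D₂, with D₁ = 1/ε₁+1/ε_s−1 = 7.927, D₂ = 1/ε_s+1/ε₂−1 = 8.081.
Solve for T_s⁴: T_s⁴ = (D₂·T₁⁴ + D₁·T₂⁴)/(D₁+D₂) = 9.674×10⁹ K⁴.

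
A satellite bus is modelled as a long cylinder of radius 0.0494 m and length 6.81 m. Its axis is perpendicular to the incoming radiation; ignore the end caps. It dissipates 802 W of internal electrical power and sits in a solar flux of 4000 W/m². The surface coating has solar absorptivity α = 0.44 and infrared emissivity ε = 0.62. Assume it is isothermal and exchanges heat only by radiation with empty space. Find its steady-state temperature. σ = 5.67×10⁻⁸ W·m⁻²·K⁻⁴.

T ≈ 404 K

At steady state, absorbed solar power + internal power = radiated power.
Absorbed: α·S·A_cross = 0.44·4000·0.6728 = 1184 W (cross-section 2rL).
Total input = 1184 + 802 = 1986 W.
Radiated: εσ·A_surf·T⁴ with A_surf = 2πrL = 2.114 m².
T⁴ = 1986/(0.62·5.67×10⁻⁸·2.114) = 2.673×10¹⁰ K⁴.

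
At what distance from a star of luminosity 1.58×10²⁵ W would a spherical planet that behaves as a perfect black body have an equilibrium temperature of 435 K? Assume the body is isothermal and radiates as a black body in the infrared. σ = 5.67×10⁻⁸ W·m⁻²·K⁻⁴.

d ≈ 1.24×10¹⁰ m

For an isothermal black-emitting sphere, (1−a)S·πr² = σ·4πr²·T⁴ ⇒ S = 4σT⁴/(1−a).
S = 4·5.67×10⁻⁸·(435)⁴/1.00 = 8121 W/m².
Flux falls as S = L/(4πd²), so d = √(L/(4πS)) = √(1.58×10²⁵/(4π·8121)).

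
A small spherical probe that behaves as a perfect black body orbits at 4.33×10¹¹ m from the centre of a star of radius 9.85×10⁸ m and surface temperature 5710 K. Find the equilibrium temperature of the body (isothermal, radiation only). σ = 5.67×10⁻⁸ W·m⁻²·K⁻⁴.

The star's surface emits σT_*⁴; at distance d the flux is S = σT_*⁴(R_*/d)².
S = 5.67×10⁻⁸·(5710)⁴·(9.85×10⁸/4.33×10¹¹)² = 311.9 W/m².
For an isothermal sphere T⁴ = (1−a)S/(4σ) = 1.375×10⁹ K⁴.

T ≈ 193 K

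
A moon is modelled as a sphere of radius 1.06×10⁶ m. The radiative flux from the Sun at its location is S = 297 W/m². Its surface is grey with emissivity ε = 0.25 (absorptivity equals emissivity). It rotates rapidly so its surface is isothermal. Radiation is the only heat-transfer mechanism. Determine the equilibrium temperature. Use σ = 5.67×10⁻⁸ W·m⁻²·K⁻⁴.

At equilibrium, absorbed power = emitted power.
Absorbing cross-section = πr² = 3.530×10¹² m²; emitting surface = 4πr² = 1.412×10¹³ m² (ratio 4).
εS·A_cross = εσ·A_surf·T⁴  ⇒  T⁴ = S/(4σ)   (ε cancels).
T⁴ = 297/(4·5.67×10⁻⁸) = 1.310×10⁹ K⁴.
T = (1.310×10⁹)^(1/4).

T ≈ 190 K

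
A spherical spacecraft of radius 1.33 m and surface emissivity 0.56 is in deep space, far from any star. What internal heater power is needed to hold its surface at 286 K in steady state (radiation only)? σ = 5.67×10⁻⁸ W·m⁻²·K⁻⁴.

P = εσ·4πr²·T⁴.
4πr² = 22.23 m²; T⁴ = 6.691×10⁹ K⁴.
P = 0.56·5.67×10⁻⁸·22.23·6.691×10⁹.

P ≈ 4720 W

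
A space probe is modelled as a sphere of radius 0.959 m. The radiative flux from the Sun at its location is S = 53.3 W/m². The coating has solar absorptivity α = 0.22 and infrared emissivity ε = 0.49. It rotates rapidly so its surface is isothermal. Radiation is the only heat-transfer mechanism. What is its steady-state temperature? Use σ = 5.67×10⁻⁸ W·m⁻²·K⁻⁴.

At equilibrium, absorbed power = emitted power.
Absorbing cross-section = πr² = 2.889 m²; emitting surface = 4πr² = 11.56 m² (ratio 4).
αS·A_cross = εσ·A_surf·T⁴  ⇒  T⁴ = αS/(ε·4σ).
T⁴ = 0.220·53.3/(0.49·4·5.67×10⁻⁸) = 1.055×10⁸ K⁴.
T = (1.055×10⁸)^(1/4).

T ≈ 101 K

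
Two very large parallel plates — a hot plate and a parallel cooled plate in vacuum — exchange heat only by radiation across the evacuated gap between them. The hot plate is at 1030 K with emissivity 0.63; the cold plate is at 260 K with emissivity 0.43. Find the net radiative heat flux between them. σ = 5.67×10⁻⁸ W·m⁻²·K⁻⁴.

q ≈ 21800 W/m²

For two infinite grey parallel plates, q = σ(T₁⁴ − T₂⁴)/(1/ε₁ + 1/ε₂ − 1).
T₁⁴ − T₂⁴ = 1.126×10¹² − 4.570×10⁹ = 1.121×10¹² K⁴.
1/ε₁ + 1/ε₂ − 1 = 1.587 + 2.326 − 1 = 2.913.
q = 5.67×10⁻⁸ × 1.121×10¹² / 2.913.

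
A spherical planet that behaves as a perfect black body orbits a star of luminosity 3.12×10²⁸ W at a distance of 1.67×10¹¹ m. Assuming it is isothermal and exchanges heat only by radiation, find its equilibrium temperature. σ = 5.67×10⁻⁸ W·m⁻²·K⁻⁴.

First find the stellar flux at distance d: S = L/(4πd²) = 3.12×10²⁸/(4π·(1.67×10¹¹)²) = 89020 W/m².
For an isothermal sphere, absorbed (1−a)S·πr² = emitted σ·4πr²·T⁴, so T⁴ = (1−a)S/(4σ).
T⁴ = 1.00·89020/(4·5.67×10⁻⁸) = 3.925×10¹¹ K⁴.

T ≈ 792 K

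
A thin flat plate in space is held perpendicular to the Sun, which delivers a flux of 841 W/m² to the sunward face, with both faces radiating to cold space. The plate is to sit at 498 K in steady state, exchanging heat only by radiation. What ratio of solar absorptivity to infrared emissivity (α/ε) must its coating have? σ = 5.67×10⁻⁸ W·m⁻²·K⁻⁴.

Balance: αS·A = εσ·2A·T⁴ ⇒ α/ε = 2σT⁴/S.
α/ε = 2·5.67×10⁻⁸·(498)⁴/841 = 2·5.67×10⁻⁸·6.151×10¹⁰/841.

α/ε ≈ 8.29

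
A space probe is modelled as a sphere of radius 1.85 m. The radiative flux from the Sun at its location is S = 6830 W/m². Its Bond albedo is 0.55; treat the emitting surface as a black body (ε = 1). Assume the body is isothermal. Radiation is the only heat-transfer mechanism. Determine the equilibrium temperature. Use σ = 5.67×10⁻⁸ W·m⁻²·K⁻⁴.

At equilibrium, absorbed power = emitted power.
Absorbing cross-section = πr² = 10.75 m²; emitting surface = 4πr² = 43.01 m² (ratio 4).
(1−a)S·A_cross = εσ·A_surf·T⁴  ⇒  T⁴ = (1−a)S/(4σ).
T⁴ = 0.450·6830/(4·5.67×10⁻⁸) = 1.355×10¹⁰ K⁴.
T = (1.355×10¹⁰)^(1/4).

T ≈ 341 K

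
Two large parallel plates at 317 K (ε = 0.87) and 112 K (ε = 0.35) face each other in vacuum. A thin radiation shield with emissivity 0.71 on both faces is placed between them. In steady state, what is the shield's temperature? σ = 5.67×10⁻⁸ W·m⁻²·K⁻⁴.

T_s ≈ 288 K

In steady state the net flux on the hot side equals that on the cold side.
σ(T₁⁴−T_s⁴)/D₁ = σ(T_s⁴−T₂⁴)/D₂, with D₁ = 1/ε₁+1/ε_s−1 = 1.558, D₂ = 1/ε_s+1/ε₂−1 = 3.266.
Solve for T_s⁴: T_s⁴ = (D₂·T₁⁴ + D₁·T₂⁴)/(D₁+D₂) = 6.887×10⁹ K⁴.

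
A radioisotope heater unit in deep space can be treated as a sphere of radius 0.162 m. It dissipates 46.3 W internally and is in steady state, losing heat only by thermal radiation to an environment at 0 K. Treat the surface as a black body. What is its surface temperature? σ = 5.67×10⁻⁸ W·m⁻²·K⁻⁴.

Steady state: internal power = radiated power, P = εσA T⁴.
Radiating area A = 4πr² = 0.3298 m².
T⁴ = P/(εσA) = 46.3/(1.0·5.67×10⁻⁸·0.3298) = 2.476×10⁹ K⁴.
T = (2.476×10⁹)^(1/4).

T ≈ 223 K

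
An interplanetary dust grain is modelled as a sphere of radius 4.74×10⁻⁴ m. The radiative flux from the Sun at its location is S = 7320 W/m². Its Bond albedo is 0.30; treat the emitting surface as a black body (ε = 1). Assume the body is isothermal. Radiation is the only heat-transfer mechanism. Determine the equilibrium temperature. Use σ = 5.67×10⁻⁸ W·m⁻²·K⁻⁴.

T ≈ 388 K

At equilibrium, absorbed power = emitted power.
Absorbing cross-section = πr² = 7.058×10⁻⁷ m²; emitting surface = 4πr² = 2.823×10⁻⁶ m² (ratio 4).
(1−a)S·A_cross = εσ·A_surf·T⁴  ⇒  T⁴ = (1−a)S/(4σ).
T⁴ = 0.700·7320/(4·5.67×10⁻⁸) = 2.259×10¹⁰ K⁴.
T = (2.259×10¹⁰)^(1/4).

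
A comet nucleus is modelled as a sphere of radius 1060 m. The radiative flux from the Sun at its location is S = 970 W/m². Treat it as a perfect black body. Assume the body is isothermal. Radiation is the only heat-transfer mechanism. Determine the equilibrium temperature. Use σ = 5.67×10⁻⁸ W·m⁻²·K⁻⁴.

T ≈ 256 K

At equilibrium, absorbed power = emitted power.
Absorbing cross-section = πr² = 3.530×10⁶ m²; emitting surface = 4πr² = 1.412×10⁷ m² (ratio 4).
S·A_cross = εσ·A_surf·T⁴  ⇒  T⁴ = S/(4σ).
T⁴ = 1.00·970/(4·5.67×10⁻⁸) = 4.277×10⁹ K⁴.
T = (4.277×10⁹)^(1/4).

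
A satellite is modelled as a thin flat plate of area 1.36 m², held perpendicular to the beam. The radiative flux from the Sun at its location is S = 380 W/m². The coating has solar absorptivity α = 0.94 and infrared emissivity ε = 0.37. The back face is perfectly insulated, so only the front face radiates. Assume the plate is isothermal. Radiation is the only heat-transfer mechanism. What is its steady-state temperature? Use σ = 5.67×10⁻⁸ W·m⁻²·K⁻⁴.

T ≈ 361 K

At equilibrium, absorbed power = emitted power.
Absorbing cross-section = A = 1.360 m²; emitting surface = A = 1.360 m² (ratio 1).
αS·A_cross = εσ·A_surf·T⁴  ⇒  T⁴ = αS/(ε·1σ).
T⁴ = 0.940·380/(0.37·1·5.67×10⁻⁸) = 1.703×10¹⁰ K⁴.
T = (1.703×10¹⁰)^(1/4).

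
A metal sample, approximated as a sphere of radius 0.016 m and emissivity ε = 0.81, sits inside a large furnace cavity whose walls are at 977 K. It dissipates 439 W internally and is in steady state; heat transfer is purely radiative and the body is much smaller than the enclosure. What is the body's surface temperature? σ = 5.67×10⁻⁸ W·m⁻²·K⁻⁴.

For a small grey body in a large enclosure, net radiated power = εσA(T⁴ − T_w⁴).
Steady state: P = εσA(T⁴ − T_w⁴) with A = 4πr² = 0.003217 m².
T⁴ = P/(εσA) + T_w⁴ = 439/(0.81·5.67×10⁻⁸·0.003217) + (977)⁴
    = 2.971×10¹² + 9.111×10¹¹ = 3.882×10¹² K⁴.

T ≈ 1400 K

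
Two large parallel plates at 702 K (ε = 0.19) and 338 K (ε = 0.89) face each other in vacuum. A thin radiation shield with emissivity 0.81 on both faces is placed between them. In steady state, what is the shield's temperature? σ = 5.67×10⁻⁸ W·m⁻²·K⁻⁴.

In steady state the net flux on the hot side equals that on the cold side.
σ(T₁⁴−T_s⁴)/D₁ = σ(T_s⁴−T₂⁴)/D₂, with D₁ = 1/ε₁+1/ε_s−1 = 5.498, D₂ = 1/ε_s+1/ε₂−1 = 1.358.
Solve for T_s⁴: T_s⁴ = (D₂·T₁⁴ + D₁·T₂⁴)/(D₁+D₂) = 5.858×10¹⁰ K⁴.

T_s ≈ 492 K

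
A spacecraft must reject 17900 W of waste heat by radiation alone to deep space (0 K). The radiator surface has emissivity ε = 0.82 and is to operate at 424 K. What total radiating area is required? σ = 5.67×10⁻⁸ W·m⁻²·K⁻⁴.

P = εσA T⁴ ⇒ A = P/(εσT⁴).
T⁴ = 3.232×10¹⁰ K⁴.
A = 17900/(0.82 × 5.67×10⁻⁸ × 3.232×10¹⁰).

A ≈ 11.9 m²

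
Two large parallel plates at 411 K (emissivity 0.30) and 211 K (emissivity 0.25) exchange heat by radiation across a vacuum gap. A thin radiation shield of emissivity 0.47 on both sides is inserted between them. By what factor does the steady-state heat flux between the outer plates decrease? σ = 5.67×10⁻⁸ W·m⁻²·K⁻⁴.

factor ≈ 1.51

Without shield: q₀ = σΔ(T⁴)/(1/ε₁+1/ε₂−1) with denominator 6.333.
With shield the two gaps are in series; the resistances add: (1/ε₁+1/ε_s−1)+(1/ε_s+1/ε₂−1) = 4.461+5.128 = 9.589.
Heat-flux ratio q₀/q = 9.589/6.333.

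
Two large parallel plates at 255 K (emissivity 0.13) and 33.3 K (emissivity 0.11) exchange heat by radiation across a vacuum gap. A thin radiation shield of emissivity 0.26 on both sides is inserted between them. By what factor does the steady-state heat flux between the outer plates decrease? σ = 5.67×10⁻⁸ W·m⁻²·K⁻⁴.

factor ≈ 1.42

Without shield: q₀ = σΔ(T⁴)/(1/ε₁+1/ε₂−1) with denominator 15.78.
With shield the two gaps are in series; the resistances add: (1/ε₁+1/ε_s−1)+(1/ε_s+1/ε₂−1) = 10.54+11.94 = 22.48.
Heat-flux ratio q₀/q = 22.48/15.78.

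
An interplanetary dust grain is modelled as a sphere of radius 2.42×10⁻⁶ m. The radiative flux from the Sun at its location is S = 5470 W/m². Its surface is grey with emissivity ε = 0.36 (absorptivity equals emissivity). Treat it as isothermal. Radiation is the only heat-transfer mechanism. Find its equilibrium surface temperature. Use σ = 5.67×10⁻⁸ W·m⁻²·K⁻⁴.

T ≈ 394 K

At equilibrium, absorbed power = emitted power.
Absorbing cross-section = πr² = 1.840×10⁻¹¹ m²; emitting surface = 4πr² = 7.359×10⁻¹¹ m² (ratio 4).
εS·A_cross = εσ·A_surf·T⁴  ⇒  T⁴ = S/(4σ)   (ε cancels).
T⁴ = 5470/(4·5.67×10⁻⁸) = 2.412×10¹⁰ K⁴.
T = (2.412×10¹⁰)^(1/4).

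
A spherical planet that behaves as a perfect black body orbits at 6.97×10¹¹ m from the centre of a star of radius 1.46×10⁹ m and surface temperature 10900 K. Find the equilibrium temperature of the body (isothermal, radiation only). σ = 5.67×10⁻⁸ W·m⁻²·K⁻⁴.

The star's surface emits σT_*⁴; at distance d the flux is S = σT_*⁴(R_*/d)².
S = 5.67×10⁻⁸·(10900)⁴·(1.46×10⁹/6.97×10¹¹)² = 3512 W/m².
For an isothermal sphere T⁴ = (1−a)S/(4σ) = 1.548×10¹⁰ K⁴.

T ≈ 353 K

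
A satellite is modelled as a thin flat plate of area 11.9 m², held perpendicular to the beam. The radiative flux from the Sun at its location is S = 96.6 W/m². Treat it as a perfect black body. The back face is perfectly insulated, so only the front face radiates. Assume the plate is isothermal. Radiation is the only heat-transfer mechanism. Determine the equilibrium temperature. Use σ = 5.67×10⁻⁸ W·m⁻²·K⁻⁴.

At equilibrium, absorbed power = emitted power.
Absorbing cross-section = A = 11.90 m²; emitting surface = A = 11.90 m² (ratio 1).
S·A_cross = εσ·A_surf·T⁴  ⇒  T⁴ = S/(1σ).
T⁴ = 1.00·96.6/(1·5.67×10⁻⁸) = 1.704×10⁹ K⁴.
T = (1.704×10⁹)^(1/4).

T ≈ 203 K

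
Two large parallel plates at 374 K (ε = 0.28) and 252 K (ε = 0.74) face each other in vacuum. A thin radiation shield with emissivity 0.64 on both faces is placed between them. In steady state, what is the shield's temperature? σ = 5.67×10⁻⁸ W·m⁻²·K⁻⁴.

T_s ≈ 308 K

In steady state the net flux on the hot side equals that on the cold side.
σ(T₁⁴−T_s⁴)/D₁ = σ(T_s⁴−T₂⁴)/D₂, with D₁ = 1/ε₁+1/ε_s−1 = 4.134, D₂ = 1/ε_s+1/ε₂−1 = 1.914.
Solve for T_s⁴: T_s⁴ = (D₂·T₁⁴ + D₁·T₂⁴)/(D₁+D₂) = 8.948×10⁹ K⁴.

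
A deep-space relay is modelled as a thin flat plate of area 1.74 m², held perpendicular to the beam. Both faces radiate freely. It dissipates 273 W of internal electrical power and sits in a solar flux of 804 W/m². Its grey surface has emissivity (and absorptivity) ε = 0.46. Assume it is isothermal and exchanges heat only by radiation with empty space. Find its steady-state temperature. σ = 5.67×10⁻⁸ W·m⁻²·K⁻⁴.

At steady state, absorbed solar power + internal power = radiated power.
Absorbed: α·S·A_cross = 0.46·804·1.740 = 643.5 W (cross-section A).
Total input = 643.5 + 273 = 916.5 W.
Radiated: εσ·A_surf·T⁴ with A_surf = 2A = 3.480 m².
T⁴ = 916.5/(0.46·5.67×10⁻⁸·3.480) = 1.010×10¹⁰ K⁴.

T ≈ 317 K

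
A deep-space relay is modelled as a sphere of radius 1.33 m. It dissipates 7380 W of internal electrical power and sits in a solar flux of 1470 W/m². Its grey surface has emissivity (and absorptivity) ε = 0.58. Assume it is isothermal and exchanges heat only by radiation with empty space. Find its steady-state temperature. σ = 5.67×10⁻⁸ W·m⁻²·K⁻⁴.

T ≈ 359 K

At steady state, absorbed solar power + internal power = radiated power.
Absorbed: α·S·A_cross = 0.58·1470·5.557 = 4738 W (cross-section πr²).
Total input = 4738 + 7380 = 12120 W.
Radiated: εσ·A_surf·T⁴ with A_surf = 4πr² = 22.23 m².
T⁴ = 12120/(0.58·5.67×10⁻⁸·22.23) = 1.658×10¹⁰ K⁴.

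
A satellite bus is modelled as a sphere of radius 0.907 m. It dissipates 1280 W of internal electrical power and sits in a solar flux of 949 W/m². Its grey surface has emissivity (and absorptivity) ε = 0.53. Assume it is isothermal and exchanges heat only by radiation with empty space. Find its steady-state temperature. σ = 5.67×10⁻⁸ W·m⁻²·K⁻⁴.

At steady state, absorbed solar power + internal power = radiated power.
Absorbed: α·S·A_cross = 0.53·949·2.584 = 1300 W (cross-section πr²).
Total input = 1300 + 1280 = 2580 W.
Radiated: εσ·A_surf·T⁴ with A_surf = 4πr² = 10.34 m².
T⁴ = 2580/(0.53·5.67×10⁻⁸·10.34) = 8.305×10⁹ K⁴.

T ≈ 302 K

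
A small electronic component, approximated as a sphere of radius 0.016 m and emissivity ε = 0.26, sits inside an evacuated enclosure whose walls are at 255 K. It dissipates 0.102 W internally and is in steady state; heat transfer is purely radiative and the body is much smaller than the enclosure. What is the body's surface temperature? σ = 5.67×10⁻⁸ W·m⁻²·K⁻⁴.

T ≈ 283 K

For a small grey body in a large enclosure, net radiated power = εσA(T⁴ − T_w⁴).
Steady state: P = εσA(T⁴ − T_w⁴) with A = 4πr² = 0.003217 m².
T⁴ = P/(εσA) + T_w⁴ = 0.102/(0.26·5.67×10⁻⁸·0.003217) + (255)⁴
    = 2.151×10⁹ + 4.228×10⁹ = 6.379×10⁹ K⁴.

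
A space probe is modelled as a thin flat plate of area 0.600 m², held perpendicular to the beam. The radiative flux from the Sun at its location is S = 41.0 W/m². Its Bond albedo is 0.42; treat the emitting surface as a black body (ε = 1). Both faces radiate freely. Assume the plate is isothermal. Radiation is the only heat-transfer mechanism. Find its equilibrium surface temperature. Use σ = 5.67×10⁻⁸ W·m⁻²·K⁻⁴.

T ≈ 120 K

At equilibrium, absorbed power = emitted power.
Absorbing cross-section = A = 0.6000 m²; emitting surface = 2A = 1.200 m² (ratio 2).
(1−a)S·A_cross = εσ·A_surf·T⁴  ⇒  T⁴ = (1−a)S/(2σ).
T⁴ = 0.580·41.0/(2·5.67×10⁻⁸) = 2.097×10⁸ K⁴.
T = (2.097×10⁸)^(1/4).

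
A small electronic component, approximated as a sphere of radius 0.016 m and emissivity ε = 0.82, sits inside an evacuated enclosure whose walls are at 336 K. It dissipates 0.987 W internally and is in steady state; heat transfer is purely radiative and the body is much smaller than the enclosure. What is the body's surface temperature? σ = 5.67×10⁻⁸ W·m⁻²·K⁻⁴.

For a small grey body in a large enclosure, net radiated power = εσA(T⁴ − T_w⁴).
Steady state: P = εσA(T⁴ − T_w⁴) with A = 4πr² = 0.003217 m².
T⁴ = P/(εσA) + T_w⁴ = 0.987/(0.82·5.67×10⁻⁸·0.003217) + (336)⁴
    = 6.599×10⁹ + 1.275×10¹⁰ = 1.934×10¹⁰ K⁴.

T ≈ 373 K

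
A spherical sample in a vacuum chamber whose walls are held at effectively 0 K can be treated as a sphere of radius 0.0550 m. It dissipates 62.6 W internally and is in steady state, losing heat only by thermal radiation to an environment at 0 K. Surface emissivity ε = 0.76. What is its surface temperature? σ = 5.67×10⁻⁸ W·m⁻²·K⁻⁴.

Steady state: internal power = radiated power, P = εσA T⁴.
Radiating area A = 4πr² = 0.03801 m².
T⁴ = P/(εσA) = 62.6/(0.76·5.67×10⁻⁸·0.03801) = 3.822×10¹⁰ K⁴.
T = (3.822×10¹⁰)^(1/4).

T ≈ 442 K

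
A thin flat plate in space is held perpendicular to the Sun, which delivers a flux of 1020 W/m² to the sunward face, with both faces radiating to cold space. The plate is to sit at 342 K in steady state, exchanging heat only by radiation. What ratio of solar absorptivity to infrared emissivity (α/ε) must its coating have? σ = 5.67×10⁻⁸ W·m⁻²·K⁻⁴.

Balance: αS·A = εσ·2A·T⁴ ⇒ α/ε = 2σT⁴/S.
α/ε = 2·5.67×10⁻⁸·(342)⁴/1020 = 2·5.67×10⁻⁸·1.368×10¹⁰/1020.

α/ε ≈ 1.52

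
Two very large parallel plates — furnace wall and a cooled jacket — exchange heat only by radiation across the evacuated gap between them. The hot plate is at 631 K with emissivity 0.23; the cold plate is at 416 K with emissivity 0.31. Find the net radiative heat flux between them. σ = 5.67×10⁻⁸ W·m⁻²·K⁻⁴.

For two infinite grey parallel plates, q = σ(T₁⁴ − T₂⁴)/(1/ε₁ + 1/ε₂ − 1).
T₁⁴ − T₂⁴ = 1.585×10¹¹ − 2.995×10¹⁰ = 1.286×10¹¹ K⁴.
1/ε₁ + 1/ε₂ − 1 = 4.348 + 3.226 − 1 = 6.574.
q = 5.67×10⁻⁸ × 1.286×10¹¹ / 6.574.

q ≈ 1110 W/m²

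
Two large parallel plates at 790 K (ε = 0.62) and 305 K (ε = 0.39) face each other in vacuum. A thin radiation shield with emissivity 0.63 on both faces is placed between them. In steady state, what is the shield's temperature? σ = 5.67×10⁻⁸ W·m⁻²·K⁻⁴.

In steady state the net flux on the hot side equals that on the cold side.
σ(T₁⁴−T_s⁴)/D₁ = σ(T_s⁴−T₂⁴)/D₂, with D₁ = 1/ε₁+1/ε_s−1 = 2.200, D₂ = 1/ε_s+1/ε₂−1 = 3.151.
Solve for T_s⁴: T_s⁴ = (D₂·T₁⁴ + D₁·T₂⁴)/(D₁+D₂) = 2.329×10¹¹ K⁴.

T_s ≈ 695 K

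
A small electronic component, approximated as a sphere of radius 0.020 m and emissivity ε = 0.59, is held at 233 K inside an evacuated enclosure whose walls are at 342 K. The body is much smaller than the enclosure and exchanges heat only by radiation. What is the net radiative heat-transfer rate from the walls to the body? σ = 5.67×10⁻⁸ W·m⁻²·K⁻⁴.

P_net ≈ 1.80 W

For a small grey body in a large enclosure: P_net = εσA(T_body⁴ − T_wall⁴).
A = 4πr² = 0.005027 m²; T_body⁴ − T_wall⁴ = 2.947×10⁹ − 1.368×10¹⁰ = -1.073×10¹⁰ K⁴.
|P_net| = 0.59·5.67×10⁻⁸·0.005027·1.073×10¹⁰.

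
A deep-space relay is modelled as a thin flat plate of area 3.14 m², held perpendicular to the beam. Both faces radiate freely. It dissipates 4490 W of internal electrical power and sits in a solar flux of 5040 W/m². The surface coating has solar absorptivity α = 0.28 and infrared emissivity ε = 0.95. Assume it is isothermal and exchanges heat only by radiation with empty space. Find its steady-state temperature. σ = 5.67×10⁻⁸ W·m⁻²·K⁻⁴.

At steady state, absorbed solar power + internal power = radiated power.
Absorbed: α·S·A_cross = 0.28·5040·3.140 = 4431 W (cross-section A).
Total input = 4431 + 4490 = 8921 W.
Radiated: εσ·A_surf·T⁴ with A_surf = 2A = 6.280 m².
T⁴ = 8921/(0.95·5.67×10⁻⁸·6.280) = 2.637×10¹⁰ K⁴.

T ≈ 403 K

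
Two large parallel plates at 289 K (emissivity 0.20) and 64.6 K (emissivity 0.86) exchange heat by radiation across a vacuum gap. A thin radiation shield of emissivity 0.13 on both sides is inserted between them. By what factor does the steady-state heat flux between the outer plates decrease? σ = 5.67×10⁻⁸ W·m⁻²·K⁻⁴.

factor ≈ 3.79

Without shield: q₀ = σΔ(T⁴)/(1/ε₁+1/ε₂−1) with denominator 5.163.
With shield the two gaps are in series; the resistances add: (1/ε₁+1/ε_s−1)+(1/ε_s+1/ε₂−1) = 11.69+7.855 = 19.55.
Heat-flux ratio q₀/q = 19.55/5.163.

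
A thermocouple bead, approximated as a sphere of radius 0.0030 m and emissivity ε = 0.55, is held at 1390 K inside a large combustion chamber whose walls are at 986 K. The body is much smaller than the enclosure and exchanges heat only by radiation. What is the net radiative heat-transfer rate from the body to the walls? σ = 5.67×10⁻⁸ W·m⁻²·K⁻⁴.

For a small grey body in a large enclosure: P_net = εσA(T_body⁴ − T_wall⁴).
A = 4πr² = 1.131×10⁻⁴ m²; T_body⁴ − T_wall⁴ = 3.733×10¹² − 9.452×10¹¹ = 2.788×10¹² K⁴.
|P_net| = 0.55·5.67×10⁻⁸·1.131×10⁻⁴·2.788×10¹².

P_net ≈ 9.83 W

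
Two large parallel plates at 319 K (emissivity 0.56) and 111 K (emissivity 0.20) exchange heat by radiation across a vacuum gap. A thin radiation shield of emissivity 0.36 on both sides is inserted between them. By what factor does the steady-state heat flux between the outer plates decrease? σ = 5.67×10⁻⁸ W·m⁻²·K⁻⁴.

Without shield: q₀ = σΔ(T⁴)/(1/ε₁+1/ε₂−1) with denominator 5.786.
With shield the two gaps are in series; the resistances add: (1/ε₁+1/ε_s−1)+(1/ε_s+1/ε₂−1) = 3.563+6.778 = 10.34.
Heat-flux ratio q₀/q = 10.34/5.786.

factor ≈ 1.79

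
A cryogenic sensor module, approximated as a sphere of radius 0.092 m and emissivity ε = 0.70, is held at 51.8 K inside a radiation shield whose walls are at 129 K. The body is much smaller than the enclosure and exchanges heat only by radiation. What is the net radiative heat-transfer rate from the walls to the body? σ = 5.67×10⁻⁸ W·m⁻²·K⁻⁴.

P_net ≈ 1.14 W

For a small grey body in a large enclosure: P_net = εσA(T_body⁴ − T_wall⁴).
A = 4πr² = 0.1064 m²; T_body⁴ − T_wall⁴ = 7.200×10⁶ − 2.769×10⁸ = -2.697×10⁸ K⁴.
|P_net| = 0.70·5.67×10⁻⁸·0.1064·2.697×10⁸.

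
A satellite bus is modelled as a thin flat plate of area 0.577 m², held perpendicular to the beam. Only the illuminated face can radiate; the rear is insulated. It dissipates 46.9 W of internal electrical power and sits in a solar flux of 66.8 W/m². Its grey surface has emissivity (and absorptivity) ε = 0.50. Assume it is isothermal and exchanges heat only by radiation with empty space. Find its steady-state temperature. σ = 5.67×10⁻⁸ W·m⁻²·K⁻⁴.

T ≈ 252 K

At steady state, absorbed solar power + internal power = radiated power.
Absorbed: α·S·A_cross = 0.50·66.8·0.5770 = 19.27 W (cross-section A).
Total input = 19.27 + 46.9 = 66.17 W.
Radiated: εσ·A_surf·T⁴ with A_surf = A = 0.5770 m².
T⁴ = 66.17/(0.50·5.67×10⁻⁸·0.5770) = 4.045×10⁹ K⁴.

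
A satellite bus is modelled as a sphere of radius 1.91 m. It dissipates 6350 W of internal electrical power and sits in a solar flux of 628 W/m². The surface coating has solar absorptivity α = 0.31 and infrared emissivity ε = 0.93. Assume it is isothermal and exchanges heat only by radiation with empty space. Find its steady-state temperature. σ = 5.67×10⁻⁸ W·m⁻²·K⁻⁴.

At steady state, absorbed solar power + internal power = radiated power.
Absorbed: α·S·A_cross = 0.31·628·11.46 = 2231 W (cross-section πr²).
Total input = 2231 + 6350 = 8581 W.
Radiated: εσ·A_surf·T⁴ with A_surf = 4πr² = 45.84 m².
T⁴ = 8581/(0.93·5.67×10⁻⁸·45.84) = 3.550×10⁹ K⁴.

T ≈ 244 K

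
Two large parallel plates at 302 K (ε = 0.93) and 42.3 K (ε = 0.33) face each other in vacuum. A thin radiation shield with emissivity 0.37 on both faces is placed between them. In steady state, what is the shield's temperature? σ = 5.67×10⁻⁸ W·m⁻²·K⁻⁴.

T_s ≈ 269 K

In steady state the net flux on the hot side equals that on the cold side.
σ(T₁⁴−T_s⁴)/D₁ = σ(T_s⁴−T₂⁴)/D₂, with D₁ = 1/ε₁+1/ε_s−1 = 2.778, D₂ = 1/ε_s+1/ε₂−1 = 4.733.
Solve for T_s⁴: T_s⁴ = (D₂·T₁⁴ + D₁·T₂⁴)/(D₁+D₂) = 5.243×10⁹ K⁴.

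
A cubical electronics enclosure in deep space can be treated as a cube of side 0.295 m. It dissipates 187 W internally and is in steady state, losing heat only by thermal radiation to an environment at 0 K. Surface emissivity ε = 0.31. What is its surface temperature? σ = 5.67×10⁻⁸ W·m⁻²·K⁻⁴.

T ≈ 378 K

Steady state: internal power = radiated power, P = εσA T⁴.
Radiating area A = 6L² = 0.5222 m².
T⁴ = P/(εσA) = 187/(0.31·5.67×10⁻⁸·0.5222) = 2.038×10¹⁰ K⁴.
T = (2.038×10¹⁰)^(1/4).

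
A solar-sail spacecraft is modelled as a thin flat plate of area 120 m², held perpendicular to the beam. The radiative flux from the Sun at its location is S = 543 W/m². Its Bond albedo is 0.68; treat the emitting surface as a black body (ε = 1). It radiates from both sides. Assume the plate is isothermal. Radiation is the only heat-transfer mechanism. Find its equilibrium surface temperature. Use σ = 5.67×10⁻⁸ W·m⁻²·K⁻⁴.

At equilibrium, absorbed power = emitted power.
Absorbing cross-section = A = 120.0 m²; emitting surface = 2A = 240.0 m² (ratio 2).
(1−a)S·A_cross = εσ·A_surf·T⁴  ⇒  T⁴ = (1−a)S/(2σ).
T⁴ = 0.320·543/(2·5.67×10⁻⁸) = 1.532×10⁹ K⁴.
T = (1.532×10⁹)^(1/4).

T ≈ 198 K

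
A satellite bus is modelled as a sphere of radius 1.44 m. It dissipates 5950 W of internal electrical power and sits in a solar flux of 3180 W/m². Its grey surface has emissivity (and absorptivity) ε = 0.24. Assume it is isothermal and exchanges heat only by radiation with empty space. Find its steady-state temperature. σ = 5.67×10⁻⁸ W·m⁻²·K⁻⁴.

T ≈ 419 K

At steady state, absorbed solar power + internal power = radiated power.
Absorbed: α·S·A_cross = 0.24·3180·6.514 = 4972 W (cross-section πr²).
Total input = 4972 + 5950 = 10920 W.
Radiated: εσ·A_surf·T⁴ with A_surf = 4πr² = 26.06 m².
T⁴ = 10920/(0.24·5.67×10⁻⁸·26.06) = 3.080×10¹⁰ K⁴.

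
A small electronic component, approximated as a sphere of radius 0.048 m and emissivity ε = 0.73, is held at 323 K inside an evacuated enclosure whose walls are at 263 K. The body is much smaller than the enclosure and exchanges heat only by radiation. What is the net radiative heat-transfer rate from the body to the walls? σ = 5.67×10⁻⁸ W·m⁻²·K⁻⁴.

P_net ≈ 7.31 W

For a small grey body in a large enclosure: P_net = εσA(T_body⁴ − T_wall⁴).
A = 4πr² = 0.02895 m²; T_body⁴ − T_wall⁴ = 1.088×10¹⁰ − 4.784×10⁹ = 6.100×10⁹ K⁴.
|P_net| = 0.73·5.67×10⁻⁸·0.02895·6.100×10⁹.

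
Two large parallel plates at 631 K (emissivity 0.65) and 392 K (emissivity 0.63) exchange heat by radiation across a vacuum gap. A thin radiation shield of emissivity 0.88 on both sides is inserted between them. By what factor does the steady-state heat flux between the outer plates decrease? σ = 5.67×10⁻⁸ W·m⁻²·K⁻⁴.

factor ≈ 1.60

Without shield: q₀ = σΔ(T⁴)/(1/ε₁+1/ε₂−1) with denominator 2.126.
With shield the two gaps are in series; the resistances add: (1/ε₁+1/ε_s−1)+(1/ε_s+1/ε₂−1) = 1.675+1.724 = 3.398.
Heat-flux ratio q₀/q = 3.398/2.126.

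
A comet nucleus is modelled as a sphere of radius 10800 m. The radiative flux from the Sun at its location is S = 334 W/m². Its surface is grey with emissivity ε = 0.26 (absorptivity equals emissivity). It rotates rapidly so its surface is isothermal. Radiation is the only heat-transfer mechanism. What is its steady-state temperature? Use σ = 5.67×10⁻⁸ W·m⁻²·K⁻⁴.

At equilibrium, absorbed power = emitted power.
Absorbing cross-section = πr² = 3.664×10⁸ m²; emitting surface = 4πr² = 1.466×10⁹ m² (ratio 4).
εS·A_cross = εσ·A_surf·T⁴  ⇒  T⁴ = S/(4σ)   (ε cancels).
T⁴ = 334/(4·5.67×10⁻⁸) = 1.473×10⁹ K⁴.
T = (1.473×10⁹)^(1/4).

T ≈ 196 K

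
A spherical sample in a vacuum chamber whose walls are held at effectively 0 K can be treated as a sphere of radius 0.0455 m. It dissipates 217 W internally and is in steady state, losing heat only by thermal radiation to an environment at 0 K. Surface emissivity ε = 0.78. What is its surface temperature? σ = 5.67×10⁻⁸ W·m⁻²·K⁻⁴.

T ≈ 659 K

Steady state: internal power = radiated power, P = εσA T⁴.
Radiating area A = 4πr² = 0.02602 m².
T⁴ = P/(εσA) = 217/(0.78·5.67×10⁻⁸·0.02602) = 1.886×10¹¹ K⁴.
T = (1.886×10¹¹)^(1/4).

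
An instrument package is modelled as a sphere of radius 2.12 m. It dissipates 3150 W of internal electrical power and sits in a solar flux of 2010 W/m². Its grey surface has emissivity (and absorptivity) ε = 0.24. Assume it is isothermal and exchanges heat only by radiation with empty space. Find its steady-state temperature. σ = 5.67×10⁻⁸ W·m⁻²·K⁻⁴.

At steady state, absorbed solar power + internal power = radiated power.
Absorbed: α·S·A_cross = 0.24·2010·14.12 = 6811 W (cross-section πr²).
Total input = 6811 + 3150 = 9961 W.
Radiated: εσ·A_surf·T⁴ with A_surf = 4πr² = 56.48 m².
T⁴ = 9961/(0.24·5.67×10⁻⁸·56.48) = 1.296×10¹⁰ K⁴.

T ≈ 337 K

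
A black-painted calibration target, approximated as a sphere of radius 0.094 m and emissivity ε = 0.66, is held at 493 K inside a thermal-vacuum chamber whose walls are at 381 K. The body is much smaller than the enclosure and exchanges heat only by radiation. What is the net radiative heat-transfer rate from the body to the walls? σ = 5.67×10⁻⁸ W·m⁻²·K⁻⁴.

For a small grey body in a large enclosure: P_net = εσA(T_body⁴ − T_wall⁴).
A = 4πr² = 0.1110 m²; T_body⁴ − T_wall⁴ = 5.907×10¹⁰ − 2.107×10¹⁰ = 3.800×10¹⁰ K⁴.
|P_net| = 0.66·5.67×10⁻⁸·0.1110·3.800×10¹⁰.

P_net ≈ 158 W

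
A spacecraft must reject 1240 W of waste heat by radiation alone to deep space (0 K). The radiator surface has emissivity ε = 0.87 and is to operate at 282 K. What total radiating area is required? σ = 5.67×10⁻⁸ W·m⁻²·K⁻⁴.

A ≈ 3.97 m²

P = εσA T⁴ ⇒ A = P/(εσT⁴).
T⁴ = 6.324×10⁹ K⁴.
A = 1240/(0.87 × 5.67×10⁻⁸ × 6.324×10⁹).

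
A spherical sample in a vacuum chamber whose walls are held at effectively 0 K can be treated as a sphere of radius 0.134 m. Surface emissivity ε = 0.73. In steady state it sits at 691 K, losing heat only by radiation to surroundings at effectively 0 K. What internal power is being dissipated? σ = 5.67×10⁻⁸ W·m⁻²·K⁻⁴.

P ≈ 2130 W

Steady state: P = εσA T⁴.
A = 4πr² = 0.2256 m²; T⁴ = (691)⁴ = 2.280×10¹¹ K⁴.
P = 0.73 × 5.67×10⁻⁸ × 0.2256 × 2.280×10¹¹.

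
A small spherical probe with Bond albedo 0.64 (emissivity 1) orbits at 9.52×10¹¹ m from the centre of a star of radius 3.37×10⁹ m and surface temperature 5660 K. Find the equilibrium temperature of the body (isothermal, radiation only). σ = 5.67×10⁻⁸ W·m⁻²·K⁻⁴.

The star's surface emits σT_*⁴; at distance d the flux is S = σT_*⁴(R_*/d)².
S = 5.67×10⁻⁸·(5660)⁴·(3.37×10⁹/9.52×10¹¹)² = 729.2 W/m².
For an isothermal sphere T⁴ = (1−a)S/(4σ) = 1.157×10⁹ K⁴.

T ≈ 184 K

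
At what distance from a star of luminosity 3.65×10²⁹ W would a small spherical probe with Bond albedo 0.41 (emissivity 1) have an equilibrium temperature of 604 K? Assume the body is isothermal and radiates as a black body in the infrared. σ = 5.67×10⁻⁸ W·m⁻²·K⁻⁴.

d ≈ 7.53×10¹¹ m

For an isothermal black-emitting sphere, (1−a)S·πr² = σ·4πr²·T⁴ ⇒ S = 4σT⁴/(1−a).
S = 4·5.67×10⁻⁸·(604)⁴/0.590 = 51160 W/m².
Flux falls as S = L/(4πd²), so d = √(L/(4πS)) = √(3.65×10²⁹/(4π·51160)).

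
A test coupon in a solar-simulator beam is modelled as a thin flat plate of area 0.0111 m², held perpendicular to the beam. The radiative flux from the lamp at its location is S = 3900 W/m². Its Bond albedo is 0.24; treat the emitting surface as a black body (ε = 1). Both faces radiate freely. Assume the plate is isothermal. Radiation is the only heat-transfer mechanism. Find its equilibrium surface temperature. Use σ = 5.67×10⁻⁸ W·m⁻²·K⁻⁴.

T ≈ 402 K

At equilibrium, absorbed power = emitted power.
Absorbing cross-section = A = 0.01110 m²; emitting surface = 2A = 0.02220 m² (ratio 2).
(1−a)S·A_cross = εσ·A_surf·T⁴  ⇒  T⁴ = (1−a)S/(2σ).
T⁴ = 0.760·3900/(2·5.67×10⁻⁸) = 2.614×10¹⁰ K⁴.
T = (2.614×10¹⁰)^(1/4).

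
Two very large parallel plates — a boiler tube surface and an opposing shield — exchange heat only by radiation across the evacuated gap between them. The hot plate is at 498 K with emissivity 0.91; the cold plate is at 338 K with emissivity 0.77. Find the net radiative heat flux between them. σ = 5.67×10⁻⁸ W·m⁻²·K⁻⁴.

q ≈ 1970 W/m²

For two infinite grey parallel plates, q = σ(T₁⁴ − T₂⁴)/(1/ε₁ + 1/ε₂ − 1).
T₁⁴ − T₂⁴ = 6.151×10¹⁰ − 1.305×10¹⁰ = 4.845×10¹⁰ K⁴.
1/ε₁ + 1/ε₂ − 1 = 1.099 + 1.299 − 1 = 1.398.
q = 5.67×10⁻⁸ × 4.845×10¹⁰ / 1.398.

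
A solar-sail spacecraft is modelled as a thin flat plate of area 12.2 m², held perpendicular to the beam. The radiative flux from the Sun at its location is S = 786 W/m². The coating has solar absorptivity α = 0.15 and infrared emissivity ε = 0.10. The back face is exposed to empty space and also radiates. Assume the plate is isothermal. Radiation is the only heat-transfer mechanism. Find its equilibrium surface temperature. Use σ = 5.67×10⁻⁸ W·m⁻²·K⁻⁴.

T ≈ 319 K

At equilibrium, absorbed power = emitted power.
Absorbing cross-section = A = 12.20 m²; emitting surface = 2A = 24.40 m² (ratio 2).
αS·A_cross = εσ·A_surf·T⁴  ⇒  T⁴ = αS/(ε·2σ).
T⁴ = 0.150·786/(0.10·2·5.67×10⁻⁸) = 1.040×10¹⁰ K⁴.
T = (1.040×10¹⁰)^(1/4).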